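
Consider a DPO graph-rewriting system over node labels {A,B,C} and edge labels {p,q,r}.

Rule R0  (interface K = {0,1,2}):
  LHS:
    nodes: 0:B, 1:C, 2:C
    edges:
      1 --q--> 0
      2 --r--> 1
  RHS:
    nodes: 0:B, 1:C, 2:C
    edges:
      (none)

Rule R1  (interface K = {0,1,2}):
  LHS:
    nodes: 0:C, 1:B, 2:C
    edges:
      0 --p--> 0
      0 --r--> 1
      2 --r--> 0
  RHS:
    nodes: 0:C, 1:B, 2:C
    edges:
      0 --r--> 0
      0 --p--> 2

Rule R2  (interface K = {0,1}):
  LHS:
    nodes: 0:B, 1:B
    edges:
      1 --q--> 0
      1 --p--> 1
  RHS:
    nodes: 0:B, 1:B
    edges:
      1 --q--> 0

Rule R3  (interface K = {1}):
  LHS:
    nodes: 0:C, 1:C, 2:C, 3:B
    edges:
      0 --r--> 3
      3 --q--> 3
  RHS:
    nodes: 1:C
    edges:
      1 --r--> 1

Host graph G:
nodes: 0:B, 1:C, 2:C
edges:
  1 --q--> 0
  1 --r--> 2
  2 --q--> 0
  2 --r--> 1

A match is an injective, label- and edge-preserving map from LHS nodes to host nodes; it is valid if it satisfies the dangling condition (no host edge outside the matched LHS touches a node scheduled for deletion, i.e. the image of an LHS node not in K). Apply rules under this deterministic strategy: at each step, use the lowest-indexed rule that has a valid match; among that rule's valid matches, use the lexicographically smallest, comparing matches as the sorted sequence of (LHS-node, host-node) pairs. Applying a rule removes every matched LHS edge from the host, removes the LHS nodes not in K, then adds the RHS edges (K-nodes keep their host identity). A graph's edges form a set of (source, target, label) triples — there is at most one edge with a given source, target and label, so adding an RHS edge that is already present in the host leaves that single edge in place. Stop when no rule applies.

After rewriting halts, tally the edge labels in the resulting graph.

Answer: (no edges)

Derivation:
initial: |V|=3 |E|=4  E = 1-q->0 1-r->2 2-q->0 2-r->1
step 1: apply R0 at {0↦0, 1↦1, 2↦2}  → |V|=3 |E|=2  E = 1-r->2 2-q->0
step 2: apply R0 at {0↦0, 1↦2, 2↦1}  → |V|=3 |E|=0  E = ∅
halt: no rule applies after step 2
NF edges: []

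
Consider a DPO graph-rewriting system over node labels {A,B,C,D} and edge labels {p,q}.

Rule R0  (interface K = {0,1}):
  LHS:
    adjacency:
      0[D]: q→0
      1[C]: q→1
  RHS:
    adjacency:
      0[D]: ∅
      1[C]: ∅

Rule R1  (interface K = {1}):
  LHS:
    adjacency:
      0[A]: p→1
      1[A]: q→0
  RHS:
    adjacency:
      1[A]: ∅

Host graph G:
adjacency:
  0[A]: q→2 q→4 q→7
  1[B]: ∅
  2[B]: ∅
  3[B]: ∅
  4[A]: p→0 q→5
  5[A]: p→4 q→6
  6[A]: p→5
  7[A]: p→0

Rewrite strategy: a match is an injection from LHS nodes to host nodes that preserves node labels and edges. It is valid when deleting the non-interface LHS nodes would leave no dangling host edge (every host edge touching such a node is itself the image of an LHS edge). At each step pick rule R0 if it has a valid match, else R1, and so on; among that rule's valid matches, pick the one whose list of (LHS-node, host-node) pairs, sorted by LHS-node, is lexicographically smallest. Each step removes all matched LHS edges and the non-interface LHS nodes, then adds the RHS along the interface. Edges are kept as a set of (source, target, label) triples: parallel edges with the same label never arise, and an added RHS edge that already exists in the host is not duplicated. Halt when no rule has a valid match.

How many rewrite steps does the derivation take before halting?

Answer: 4

Derivation:
[0] host  ⇒  8 nodes, 9 edges  {0-q->2 0-q->4 0-q->7 4-p->0 4-q->5 5-p->4 5-q->6 6-p->5 7-p->0}
[1] R1 @ {0↦6, 1↦5}  ⇒  7 nodes, 7 edges  {0-q->2 0-q->4 0-q->7 4-p->0 4-q->5 5-p->4 7-p->0}
[2] R1 @ {0↦5, 1↦4}  ⇒  6 nodes, 5 edges  {0-q->2 0-q->4 0-q->7 4-p->0 7-p->0}
[3] R1 @ {0↦4, 1↦0}  ⇒  5 nodes, 3 edges  {0-q->2 0-q->7 7-p->0}
[4] R1 @ {0↦7, 1↦0}  ⇒  4 nodes, 1 edges  {0-q->2}
normal form: no rule applies after step 4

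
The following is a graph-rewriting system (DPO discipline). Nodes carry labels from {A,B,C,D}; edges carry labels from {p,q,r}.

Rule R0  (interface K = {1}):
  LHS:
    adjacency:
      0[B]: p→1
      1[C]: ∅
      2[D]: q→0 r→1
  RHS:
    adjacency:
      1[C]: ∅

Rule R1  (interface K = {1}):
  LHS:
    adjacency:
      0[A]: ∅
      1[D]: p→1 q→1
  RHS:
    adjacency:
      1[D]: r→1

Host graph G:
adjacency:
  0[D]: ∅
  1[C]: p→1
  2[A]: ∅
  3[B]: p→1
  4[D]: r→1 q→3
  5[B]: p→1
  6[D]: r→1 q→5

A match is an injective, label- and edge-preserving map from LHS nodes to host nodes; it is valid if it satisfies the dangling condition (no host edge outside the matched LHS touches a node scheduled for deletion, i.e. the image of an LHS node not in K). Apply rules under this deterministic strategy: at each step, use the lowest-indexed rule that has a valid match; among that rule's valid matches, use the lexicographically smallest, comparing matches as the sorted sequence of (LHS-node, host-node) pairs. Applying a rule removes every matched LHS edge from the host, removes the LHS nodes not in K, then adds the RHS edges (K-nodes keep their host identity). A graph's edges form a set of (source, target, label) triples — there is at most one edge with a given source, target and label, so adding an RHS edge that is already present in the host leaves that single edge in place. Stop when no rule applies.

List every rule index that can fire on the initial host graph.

Answer: [R0]

Steps:
R0: 2 valid matches — {0↦3, 1↦1, 2↦4}, {0↦5, 1↦1, 2↦6}
R1: no valid match — LHS pattern not found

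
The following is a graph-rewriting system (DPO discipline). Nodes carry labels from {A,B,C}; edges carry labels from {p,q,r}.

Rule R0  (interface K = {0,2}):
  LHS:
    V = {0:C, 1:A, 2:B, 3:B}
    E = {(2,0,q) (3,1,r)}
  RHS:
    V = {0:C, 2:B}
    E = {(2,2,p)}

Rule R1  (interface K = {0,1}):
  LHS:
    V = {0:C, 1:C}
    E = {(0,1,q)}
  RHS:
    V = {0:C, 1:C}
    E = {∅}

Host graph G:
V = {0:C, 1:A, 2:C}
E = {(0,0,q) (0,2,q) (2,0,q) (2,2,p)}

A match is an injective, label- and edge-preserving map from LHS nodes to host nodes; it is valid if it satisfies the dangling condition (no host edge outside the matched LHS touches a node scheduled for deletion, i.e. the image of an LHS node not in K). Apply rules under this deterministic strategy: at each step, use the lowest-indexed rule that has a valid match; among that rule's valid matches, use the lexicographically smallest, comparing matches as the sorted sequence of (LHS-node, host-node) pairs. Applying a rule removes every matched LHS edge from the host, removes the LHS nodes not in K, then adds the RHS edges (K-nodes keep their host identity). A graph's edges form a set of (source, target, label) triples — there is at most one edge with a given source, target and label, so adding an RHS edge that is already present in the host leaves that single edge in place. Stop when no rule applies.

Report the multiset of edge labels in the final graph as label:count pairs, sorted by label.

Answer: p:1 q:1

Derivation:
[0] host  ⇒  3 nodes, 4 edges  {0-q->0 0-q->2 2-q->0 2-p->2}
[1] R1 @ {0↦0, 1↦2}  ⇒  3 nodes, 3 edges  {0-q->0 2-q->0 2-p->2}
[2] R1 @ {0↦2, 1↦0}  ⇒  3 nodes, 2 edges  {0-q->0 2-p->2}
halt: no rule applies after step 2
NF edges: [(0, 0, 'q'), (2, 2, 'p')]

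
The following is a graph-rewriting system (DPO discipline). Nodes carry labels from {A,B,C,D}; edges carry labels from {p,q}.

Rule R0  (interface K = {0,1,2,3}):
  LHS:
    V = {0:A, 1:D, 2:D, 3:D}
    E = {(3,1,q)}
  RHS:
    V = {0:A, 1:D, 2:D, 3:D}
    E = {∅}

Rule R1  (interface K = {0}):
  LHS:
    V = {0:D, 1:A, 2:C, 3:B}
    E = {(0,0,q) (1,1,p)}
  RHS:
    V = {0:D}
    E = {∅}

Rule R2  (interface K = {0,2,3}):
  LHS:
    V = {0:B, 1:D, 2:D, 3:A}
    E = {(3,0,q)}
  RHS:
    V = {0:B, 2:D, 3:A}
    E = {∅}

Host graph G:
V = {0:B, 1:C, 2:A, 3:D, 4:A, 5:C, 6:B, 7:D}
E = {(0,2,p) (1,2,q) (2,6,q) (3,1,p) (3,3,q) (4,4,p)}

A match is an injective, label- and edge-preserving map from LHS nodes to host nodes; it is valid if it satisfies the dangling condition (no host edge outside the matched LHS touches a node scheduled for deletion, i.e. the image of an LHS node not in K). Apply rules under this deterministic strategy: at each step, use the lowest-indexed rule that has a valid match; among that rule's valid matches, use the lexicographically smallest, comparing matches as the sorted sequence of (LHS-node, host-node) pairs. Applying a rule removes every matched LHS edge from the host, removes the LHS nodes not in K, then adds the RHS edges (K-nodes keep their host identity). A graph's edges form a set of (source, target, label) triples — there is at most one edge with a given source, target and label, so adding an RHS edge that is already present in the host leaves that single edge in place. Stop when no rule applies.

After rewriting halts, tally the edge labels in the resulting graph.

initial: |V|=8 |E|=6  E = 0-p->2 1-q->2 2-q->6 3-p->1 3-q->3 4-p->4
step 1: apply R2 at {0↦6, 1↦7, 2↦3, 3↦2}  → |V|=7 |E|=5  E = 0-p->2 1-q->2 3-p->1 3-q->3 4-p->4
step 2: apply R1 at {0↦3, 1↦4, 2↦5, 3↦6}  → |V|=4 |E|=3  E = 0-p->2 1-q->2 3-p->1
halt: no rule applies after step 2
NF edges: [(0, 2, 'p'), (1, 2, 'q'), (3, 1, 'p')]

Answer: p:2 q:1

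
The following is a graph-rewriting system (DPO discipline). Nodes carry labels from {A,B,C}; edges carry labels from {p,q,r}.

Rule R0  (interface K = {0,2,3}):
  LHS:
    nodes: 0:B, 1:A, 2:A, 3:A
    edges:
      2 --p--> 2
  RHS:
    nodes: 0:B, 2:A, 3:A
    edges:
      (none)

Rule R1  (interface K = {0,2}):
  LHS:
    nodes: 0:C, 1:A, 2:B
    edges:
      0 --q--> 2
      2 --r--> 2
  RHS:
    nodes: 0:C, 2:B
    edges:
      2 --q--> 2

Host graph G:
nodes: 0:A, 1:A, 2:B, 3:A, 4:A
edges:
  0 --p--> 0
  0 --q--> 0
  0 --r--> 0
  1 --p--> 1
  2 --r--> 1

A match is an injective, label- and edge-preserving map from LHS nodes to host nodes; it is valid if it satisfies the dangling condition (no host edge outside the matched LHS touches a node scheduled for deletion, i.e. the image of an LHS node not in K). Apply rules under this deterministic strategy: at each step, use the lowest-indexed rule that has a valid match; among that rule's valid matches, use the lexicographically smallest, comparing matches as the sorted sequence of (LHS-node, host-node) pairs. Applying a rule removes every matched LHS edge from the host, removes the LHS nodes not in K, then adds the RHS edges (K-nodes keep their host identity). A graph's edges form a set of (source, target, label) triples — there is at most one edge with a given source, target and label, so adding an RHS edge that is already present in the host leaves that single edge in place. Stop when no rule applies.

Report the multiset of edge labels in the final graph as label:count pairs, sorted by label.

[0] host  ⇒  5 nodes, 5 edges  {0-p->0 0-q->0 0-r->0 1-p->1 2-r->1}
[1] R0 @ {0↦2, 1↦3, 2↦0, 3↦1}  ⇒  4 nodes, 4 edges  {0-q->0 0-r->0 1-p->1 2-r->1}
[2] R0 @ {0↦2, 1↦4, 2↦1, 3↦0}  ⇒  3 nodes, 3 edges  {0-q->0 0-r->0 2-r->1}
final graph: no rule applies after step 2
NF edges: [(0, 0, 'q'), (0, 0, 'r'), (2, 1, 'r')]

Answer: q:1 r:2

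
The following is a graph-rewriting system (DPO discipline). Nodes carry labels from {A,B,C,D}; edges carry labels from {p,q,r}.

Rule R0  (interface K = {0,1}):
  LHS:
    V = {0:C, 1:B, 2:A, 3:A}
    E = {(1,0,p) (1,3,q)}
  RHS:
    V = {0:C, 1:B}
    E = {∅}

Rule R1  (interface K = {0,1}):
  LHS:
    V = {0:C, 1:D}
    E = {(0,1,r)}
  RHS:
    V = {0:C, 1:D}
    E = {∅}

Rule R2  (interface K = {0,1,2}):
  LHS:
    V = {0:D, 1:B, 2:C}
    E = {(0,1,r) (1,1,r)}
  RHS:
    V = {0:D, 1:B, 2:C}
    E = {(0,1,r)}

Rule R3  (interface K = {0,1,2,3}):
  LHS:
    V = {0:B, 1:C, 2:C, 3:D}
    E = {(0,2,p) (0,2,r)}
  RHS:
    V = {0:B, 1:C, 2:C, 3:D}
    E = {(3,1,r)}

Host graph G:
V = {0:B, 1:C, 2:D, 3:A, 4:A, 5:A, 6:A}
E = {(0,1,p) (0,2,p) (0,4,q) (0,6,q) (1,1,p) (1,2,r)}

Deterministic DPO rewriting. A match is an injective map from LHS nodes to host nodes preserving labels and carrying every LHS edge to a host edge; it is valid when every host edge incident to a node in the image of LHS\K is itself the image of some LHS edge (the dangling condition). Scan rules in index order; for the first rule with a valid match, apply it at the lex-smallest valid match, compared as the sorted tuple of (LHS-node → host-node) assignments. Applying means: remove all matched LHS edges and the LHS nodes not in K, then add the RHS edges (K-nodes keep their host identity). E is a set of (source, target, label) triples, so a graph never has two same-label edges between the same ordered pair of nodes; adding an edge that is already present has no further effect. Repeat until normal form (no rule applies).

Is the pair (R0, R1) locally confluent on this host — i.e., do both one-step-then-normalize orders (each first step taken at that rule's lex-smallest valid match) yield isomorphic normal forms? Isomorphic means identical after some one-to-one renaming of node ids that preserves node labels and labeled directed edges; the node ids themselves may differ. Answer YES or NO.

branch R0-first: apply at {0↦1, 1↦0, 2↦3, 3↦4} → |E|=4, then 1 more step(s) → NF |V|=5 |E|=3 V={0:B, 1:C, 2:D, 5:A, 6:A} E=0-p->2 0-q->6 1-p->1
branch R1-first: apply at {0↦1, 1↦2} → |E|=5, then 1 more step(s) → NF |V|=5 |E|=3 V={0:B, 1:C, 2:D, 5:A, 6:A} E=0-p->2 0-q->6 1-p->1
graphs isomorphic (equal up to label-preserving node renaming)

Answer: YES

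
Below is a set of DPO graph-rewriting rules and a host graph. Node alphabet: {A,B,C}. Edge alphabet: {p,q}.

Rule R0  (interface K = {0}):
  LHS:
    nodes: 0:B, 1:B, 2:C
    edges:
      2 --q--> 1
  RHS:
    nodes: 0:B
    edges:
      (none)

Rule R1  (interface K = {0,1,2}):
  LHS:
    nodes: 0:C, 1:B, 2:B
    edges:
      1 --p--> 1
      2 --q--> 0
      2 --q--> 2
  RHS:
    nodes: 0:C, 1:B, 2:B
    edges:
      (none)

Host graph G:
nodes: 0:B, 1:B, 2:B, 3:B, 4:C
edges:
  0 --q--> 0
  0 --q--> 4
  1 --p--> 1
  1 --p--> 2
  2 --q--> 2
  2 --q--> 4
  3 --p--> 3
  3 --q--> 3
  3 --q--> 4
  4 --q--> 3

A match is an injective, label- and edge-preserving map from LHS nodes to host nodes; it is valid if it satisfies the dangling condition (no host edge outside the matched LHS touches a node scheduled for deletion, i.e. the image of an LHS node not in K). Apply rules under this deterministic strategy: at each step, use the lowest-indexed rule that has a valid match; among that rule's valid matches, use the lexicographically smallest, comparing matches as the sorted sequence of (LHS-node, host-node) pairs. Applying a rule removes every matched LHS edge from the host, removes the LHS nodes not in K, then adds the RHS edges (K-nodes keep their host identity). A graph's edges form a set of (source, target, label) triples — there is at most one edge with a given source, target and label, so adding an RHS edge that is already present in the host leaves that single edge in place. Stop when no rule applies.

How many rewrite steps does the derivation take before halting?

Answer: 2

Steps:
[0] host  ⇒  5 nodes, 10 edges  {0-q->0 0-q->4 1-p->1 1-p->2 2-q->2 2-q->4 3-p->3 3-q->3 3-q->4 4-q->3}
[1] R1 @ {0↦4, 1↦1, 2↦0}  ⇒  5 nodes, 7 edges  {1-p->2 2-q->2 2-q->4 3-p->3 3-q->3 3-q->4 4-q->3}
[2] R1 @ {0↦4, 1↦3, 2↦2}  ⇒  5 nodes, 4 edges  {1-p->2 3-q->3 3-q->4 4-q->3}
final graph: no rule applies after step 2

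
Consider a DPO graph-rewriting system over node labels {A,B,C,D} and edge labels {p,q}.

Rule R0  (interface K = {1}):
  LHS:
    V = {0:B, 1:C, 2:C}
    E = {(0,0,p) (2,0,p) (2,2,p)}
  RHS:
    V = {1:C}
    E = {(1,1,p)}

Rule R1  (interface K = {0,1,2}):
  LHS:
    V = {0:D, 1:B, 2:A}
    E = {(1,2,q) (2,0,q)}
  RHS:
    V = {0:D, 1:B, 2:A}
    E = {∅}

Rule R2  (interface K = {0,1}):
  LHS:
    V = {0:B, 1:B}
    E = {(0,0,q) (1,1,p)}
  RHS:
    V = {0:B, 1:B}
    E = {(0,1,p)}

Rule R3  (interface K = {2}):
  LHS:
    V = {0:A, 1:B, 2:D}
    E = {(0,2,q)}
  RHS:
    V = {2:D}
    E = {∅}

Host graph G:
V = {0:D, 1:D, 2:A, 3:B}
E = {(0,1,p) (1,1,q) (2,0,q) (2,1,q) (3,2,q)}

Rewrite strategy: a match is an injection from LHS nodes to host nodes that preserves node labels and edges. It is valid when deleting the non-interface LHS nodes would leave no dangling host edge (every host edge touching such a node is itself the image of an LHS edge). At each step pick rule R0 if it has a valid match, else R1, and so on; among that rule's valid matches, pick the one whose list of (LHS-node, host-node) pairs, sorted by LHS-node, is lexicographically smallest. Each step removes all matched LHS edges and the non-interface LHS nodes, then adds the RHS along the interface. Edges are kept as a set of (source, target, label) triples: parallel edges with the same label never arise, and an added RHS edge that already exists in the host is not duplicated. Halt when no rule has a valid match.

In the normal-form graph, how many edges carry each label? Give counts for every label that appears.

Answer: p:1 q:1

Steps:
start.  V:4 E:5  edges: 0-p->1 1-q->1 2-q->0 2-q->1 3-q->2
1. fire R1 via {0↦0, 1↦3, 2↦2}  →  V:4 E:3  edges: 0-p->1 1-q->1 2-q->1
2. fire R3 via {0↦2, 1↦3, 2↦1}  →  V:2 E:2  edges: 0-p->1 1-q->1
normal form: no rule applies after step 2
NF edges: [(0, 1, 'p'), (1, 1, 'q')]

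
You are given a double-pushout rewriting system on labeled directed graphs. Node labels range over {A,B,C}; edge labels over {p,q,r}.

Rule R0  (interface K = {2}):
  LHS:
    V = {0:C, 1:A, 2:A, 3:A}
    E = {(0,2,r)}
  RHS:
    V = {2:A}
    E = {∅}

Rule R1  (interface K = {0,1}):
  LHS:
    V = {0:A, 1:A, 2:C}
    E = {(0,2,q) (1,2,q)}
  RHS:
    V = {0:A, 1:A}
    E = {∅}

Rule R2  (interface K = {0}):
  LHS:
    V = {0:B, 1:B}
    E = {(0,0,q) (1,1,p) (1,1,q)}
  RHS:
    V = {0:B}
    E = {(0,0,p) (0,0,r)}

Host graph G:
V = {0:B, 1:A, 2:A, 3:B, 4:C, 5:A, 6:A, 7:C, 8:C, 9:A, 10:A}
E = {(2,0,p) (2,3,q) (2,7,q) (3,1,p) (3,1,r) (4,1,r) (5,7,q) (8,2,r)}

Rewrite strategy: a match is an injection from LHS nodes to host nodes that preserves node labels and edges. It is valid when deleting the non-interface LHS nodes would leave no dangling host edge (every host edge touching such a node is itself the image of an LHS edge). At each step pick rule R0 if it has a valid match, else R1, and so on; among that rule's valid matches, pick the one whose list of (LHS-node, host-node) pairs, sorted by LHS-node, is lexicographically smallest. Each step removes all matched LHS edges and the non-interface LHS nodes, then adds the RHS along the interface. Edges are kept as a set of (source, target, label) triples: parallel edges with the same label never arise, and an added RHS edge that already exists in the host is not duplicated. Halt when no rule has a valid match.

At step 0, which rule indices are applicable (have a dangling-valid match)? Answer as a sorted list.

R0: 12 valid matches — {0↦4, 1↦6, 2↦1, 3↦9}, {0↦4, 1↦6, 2↦1, 3↦10}, {0↦4, 1↦9, 2↦1, 3↦6} (+9 more)
R1: 2 valid matches — {0↦2, 1↦5, 2↦7}, {0↦5, 1↦2, 2↦7}
R2: no valid match — LHS pattern not found

Answer: [R0,R1]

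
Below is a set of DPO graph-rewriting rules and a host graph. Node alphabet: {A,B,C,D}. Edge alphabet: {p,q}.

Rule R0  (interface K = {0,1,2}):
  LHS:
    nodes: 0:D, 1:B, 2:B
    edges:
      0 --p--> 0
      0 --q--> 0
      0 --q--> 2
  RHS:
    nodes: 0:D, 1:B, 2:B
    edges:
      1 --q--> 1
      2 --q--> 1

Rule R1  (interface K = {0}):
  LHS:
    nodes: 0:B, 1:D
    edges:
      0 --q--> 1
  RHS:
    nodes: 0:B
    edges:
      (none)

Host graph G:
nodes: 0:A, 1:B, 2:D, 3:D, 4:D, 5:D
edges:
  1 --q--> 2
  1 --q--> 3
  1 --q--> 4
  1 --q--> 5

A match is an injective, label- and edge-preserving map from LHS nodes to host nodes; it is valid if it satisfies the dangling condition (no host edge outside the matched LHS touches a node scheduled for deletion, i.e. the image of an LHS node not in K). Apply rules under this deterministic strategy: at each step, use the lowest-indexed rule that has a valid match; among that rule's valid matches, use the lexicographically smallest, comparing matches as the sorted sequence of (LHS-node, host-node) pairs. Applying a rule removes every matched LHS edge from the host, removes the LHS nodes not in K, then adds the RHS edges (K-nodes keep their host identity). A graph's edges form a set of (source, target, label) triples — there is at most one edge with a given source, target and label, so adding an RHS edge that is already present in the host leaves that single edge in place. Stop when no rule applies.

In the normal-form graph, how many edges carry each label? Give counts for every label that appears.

Answer: (no edges)

Steps:
initial: |V|=6 |E|=4  E = 1-q->2 1-q->3 1-q->4 1-q->5
step 1: apply R1 at {0↦1, 1↦2}  → |V|=5 |E|=3  E = 1-q->3 1-q->4 1-q->5
step 2: apply R1 at {0↦1, 1↦3}  → |V|=4 |E|=2  E = 1-q->4 1-q->5
step 3: apply R1 at {0↦1, 1↦4}  → |V|=3 |E|=1  E = 1-q->5
step 4: apply R1 at {0↦1, 1↦5}  → |V|=2 |E|=0  E = ∅
halt: no rule applies after step 4
NF edges: []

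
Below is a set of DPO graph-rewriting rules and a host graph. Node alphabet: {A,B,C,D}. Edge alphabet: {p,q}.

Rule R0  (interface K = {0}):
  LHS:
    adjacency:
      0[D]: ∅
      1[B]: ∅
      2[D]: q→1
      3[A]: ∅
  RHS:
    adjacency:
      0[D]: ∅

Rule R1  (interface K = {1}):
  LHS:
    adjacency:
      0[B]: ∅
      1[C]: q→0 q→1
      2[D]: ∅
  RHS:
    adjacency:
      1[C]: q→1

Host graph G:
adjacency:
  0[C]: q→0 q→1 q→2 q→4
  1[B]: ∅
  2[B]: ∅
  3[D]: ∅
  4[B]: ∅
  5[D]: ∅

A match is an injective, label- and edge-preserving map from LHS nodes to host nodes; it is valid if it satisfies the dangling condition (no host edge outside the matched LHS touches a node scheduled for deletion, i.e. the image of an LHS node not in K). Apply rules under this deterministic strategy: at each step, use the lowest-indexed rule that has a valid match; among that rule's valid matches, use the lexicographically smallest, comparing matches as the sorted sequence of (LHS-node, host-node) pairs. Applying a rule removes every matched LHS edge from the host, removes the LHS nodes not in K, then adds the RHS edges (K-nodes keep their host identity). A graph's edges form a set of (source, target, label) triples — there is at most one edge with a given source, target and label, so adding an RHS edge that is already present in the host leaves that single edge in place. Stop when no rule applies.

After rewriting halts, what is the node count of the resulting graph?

initial: |V|=6 |E|=4  E = 0-q->0 0-q->1 0-q->2 0-q->4
step 1: apply R1 at {0↦1, 1↦0, 2↦3}  → |V|=4 |E|=3  E = 0-q->0 0-q->2 0-q->4
step 2: apply R1 at {0↦2, 1↦0, 2↦5}  → |V|=2 |E|=2  E = 0-q->0 0-q->4
halt: no rule applies after step 2
NF nodes: {0:C, 4:B}

Answer: 2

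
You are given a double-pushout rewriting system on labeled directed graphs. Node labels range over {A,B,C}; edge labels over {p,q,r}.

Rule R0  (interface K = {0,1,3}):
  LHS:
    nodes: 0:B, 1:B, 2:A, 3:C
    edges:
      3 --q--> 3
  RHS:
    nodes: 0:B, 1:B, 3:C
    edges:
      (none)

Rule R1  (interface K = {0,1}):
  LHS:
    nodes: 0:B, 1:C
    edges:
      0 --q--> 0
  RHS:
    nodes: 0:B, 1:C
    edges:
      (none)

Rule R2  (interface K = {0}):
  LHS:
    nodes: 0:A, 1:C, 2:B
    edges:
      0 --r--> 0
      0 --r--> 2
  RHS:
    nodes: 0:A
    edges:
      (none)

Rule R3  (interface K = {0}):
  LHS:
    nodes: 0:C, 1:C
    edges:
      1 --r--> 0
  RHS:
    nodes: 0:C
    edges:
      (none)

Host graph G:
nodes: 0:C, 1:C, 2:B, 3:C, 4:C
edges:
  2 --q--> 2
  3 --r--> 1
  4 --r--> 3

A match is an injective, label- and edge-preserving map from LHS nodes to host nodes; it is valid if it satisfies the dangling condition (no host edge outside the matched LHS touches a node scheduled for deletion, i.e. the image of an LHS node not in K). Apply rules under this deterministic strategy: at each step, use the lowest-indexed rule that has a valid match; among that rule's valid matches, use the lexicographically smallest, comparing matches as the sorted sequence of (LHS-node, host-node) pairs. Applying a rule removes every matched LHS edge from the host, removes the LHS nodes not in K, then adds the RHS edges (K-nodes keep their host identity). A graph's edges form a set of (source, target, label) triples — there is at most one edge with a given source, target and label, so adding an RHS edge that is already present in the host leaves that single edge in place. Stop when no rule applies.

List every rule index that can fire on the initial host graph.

Answer: [R1,R3]

Derivation:
R0: no valid match — LHS pattern not found
R1: 4 valid matches — {0↦2, 1↦0}, {0↦2, 1↦1}, {0↦2, 1↦3} (+1 more)
R2: no valid match — LHS pattern not found
R3: 1 valid match — {0↦3, 1↦4}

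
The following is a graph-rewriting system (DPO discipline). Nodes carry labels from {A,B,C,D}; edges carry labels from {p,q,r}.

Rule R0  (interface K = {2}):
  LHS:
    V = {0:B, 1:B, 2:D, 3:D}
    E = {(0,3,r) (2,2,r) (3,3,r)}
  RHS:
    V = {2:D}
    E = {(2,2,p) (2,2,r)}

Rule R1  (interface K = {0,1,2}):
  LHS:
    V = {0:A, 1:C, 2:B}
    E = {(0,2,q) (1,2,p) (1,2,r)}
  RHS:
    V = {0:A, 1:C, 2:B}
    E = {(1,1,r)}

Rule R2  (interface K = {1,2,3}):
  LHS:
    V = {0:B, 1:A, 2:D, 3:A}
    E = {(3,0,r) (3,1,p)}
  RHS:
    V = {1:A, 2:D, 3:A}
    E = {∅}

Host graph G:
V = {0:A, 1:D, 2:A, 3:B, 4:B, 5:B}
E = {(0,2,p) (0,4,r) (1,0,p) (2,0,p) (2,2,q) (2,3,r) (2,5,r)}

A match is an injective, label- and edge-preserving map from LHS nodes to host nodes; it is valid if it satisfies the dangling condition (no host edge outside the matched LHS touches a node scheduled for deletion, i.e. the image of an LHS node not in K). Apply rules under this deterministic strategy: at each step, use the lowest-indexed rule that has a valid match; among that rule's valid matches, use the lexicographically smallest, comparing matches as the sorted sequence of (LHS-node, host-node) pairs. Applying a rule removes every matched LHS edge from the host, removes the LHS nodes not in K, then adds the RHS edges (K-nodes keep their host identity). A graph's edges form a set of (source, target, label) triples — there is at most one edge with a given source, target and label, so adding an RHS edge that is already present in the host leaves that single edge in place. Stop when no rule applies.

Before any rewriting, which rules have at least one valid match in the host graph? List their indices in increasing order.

Answer: [R2]

Derivation:
R0: no valid match — LHS pattern not found
R1: no valid match — LHS pattern not found
R2: 3 valid matches — {0↦3, 1↦0, 2↦1, 3↦2}, {0↦4, 1↦2, 2↦1, 3↦0}, {0↦5, 1↦0, 2↦1, 3↦2}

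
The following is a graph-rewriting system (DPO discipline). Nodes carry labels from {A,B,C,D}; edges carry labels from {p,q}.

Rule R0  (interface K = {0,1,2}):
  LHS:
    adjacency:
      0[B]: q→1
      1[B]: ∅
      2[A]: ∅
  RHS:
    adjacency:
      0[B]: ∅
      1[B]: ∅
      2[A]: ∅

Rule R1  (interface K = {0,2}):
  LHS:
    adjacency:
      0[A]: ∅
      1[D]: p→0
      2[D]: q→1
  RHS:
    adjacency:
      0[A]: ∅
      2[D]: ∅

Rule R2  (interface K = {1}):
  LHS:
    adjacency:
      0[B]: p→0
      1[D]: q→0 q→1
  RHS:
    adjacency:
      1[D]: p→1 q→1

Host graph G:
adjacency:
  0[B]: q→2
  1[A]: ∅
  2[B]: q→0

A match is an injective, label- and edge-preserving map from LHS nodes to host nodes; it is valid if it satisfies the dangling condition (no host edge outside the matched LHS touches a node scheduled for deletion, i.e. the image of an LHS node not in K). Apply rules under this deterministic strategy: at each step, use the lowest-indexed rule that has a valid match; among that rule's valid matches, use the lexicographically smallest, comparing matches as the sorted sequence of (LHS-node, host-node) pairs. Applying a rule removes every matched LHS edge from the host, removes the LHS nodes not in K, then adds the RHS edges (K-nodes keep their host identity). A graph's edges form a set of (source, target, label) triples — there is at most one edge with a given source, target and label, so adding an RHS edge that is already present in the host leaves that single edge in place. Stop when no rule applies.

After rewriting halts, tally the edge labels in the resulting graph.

Answer: (no edges)

Rewrite trace:
[0] host  ⇒  3 nodes, 2 edges  {0-q->2 2-q->0}
[1] R0 @ {0↦0, 1↦2, 2↦1}  ⇒  3 nodes, 1 edges  {2-q->0}
[2] R0 @ {0↦2, 1↦0, 2↦1}  ⇒  3 nodes, 0 edges  {∅}
normal form: no rule applies after step 2
NF edges: []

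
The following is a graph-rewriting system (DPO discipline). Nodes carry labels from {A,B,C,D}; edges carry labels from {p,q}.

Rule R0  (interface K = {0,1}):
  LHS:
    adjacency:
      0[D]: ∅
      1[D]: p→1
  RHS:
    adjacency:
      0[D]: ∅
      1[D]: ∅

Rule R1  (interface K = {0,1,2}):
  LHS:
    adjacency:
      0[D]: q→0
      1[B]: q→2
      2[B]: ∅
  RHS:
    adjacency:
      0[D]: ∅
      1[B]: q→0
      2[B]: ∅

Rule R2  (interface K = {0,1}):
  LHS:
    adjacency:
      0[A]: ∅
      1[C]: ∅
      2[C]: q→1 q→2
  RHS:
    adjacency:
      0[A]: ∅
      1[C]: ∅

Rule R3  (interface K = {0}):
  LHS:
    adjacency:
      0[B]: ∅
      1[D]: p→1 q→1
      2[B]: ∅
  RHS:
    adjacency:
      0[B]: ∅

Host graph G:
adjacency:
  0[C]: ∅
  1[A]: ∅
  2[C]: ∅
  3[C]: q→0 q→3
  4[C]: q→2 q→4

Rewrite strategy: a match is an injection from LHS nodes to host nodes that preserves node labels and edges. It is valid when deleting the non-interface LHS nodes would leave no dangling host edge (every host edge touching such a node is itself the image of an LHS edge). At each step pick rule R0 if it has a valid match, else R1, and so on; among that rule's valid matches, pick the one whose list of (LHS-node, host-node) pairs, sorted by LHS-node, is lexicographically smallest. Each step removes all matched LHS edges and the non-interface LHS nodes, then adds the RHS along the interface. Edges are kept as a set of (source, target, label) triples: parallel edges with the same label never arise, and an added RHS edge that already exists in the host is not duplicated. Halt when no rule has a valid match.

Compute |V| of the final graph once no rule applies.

Answer: 3

Rewrite trace:
[0] host  ⇒  5 nodes, 4 edges  {3-q->0 3-q->3 4-q->2 4-q->4}
[1] R2 @ {0↦1, 1↦0, 2↦3}  ⇒  4 nodes, 2 edges  {4-q->2 4-q->4}
[2] R2 @ {0↦1, 1↦2, 2↦4}  ⇒  3 nodes, 0 edges  {∅}
halt: no rule applies after step 2
NF nodes: {0:C, 1:A, 2:C}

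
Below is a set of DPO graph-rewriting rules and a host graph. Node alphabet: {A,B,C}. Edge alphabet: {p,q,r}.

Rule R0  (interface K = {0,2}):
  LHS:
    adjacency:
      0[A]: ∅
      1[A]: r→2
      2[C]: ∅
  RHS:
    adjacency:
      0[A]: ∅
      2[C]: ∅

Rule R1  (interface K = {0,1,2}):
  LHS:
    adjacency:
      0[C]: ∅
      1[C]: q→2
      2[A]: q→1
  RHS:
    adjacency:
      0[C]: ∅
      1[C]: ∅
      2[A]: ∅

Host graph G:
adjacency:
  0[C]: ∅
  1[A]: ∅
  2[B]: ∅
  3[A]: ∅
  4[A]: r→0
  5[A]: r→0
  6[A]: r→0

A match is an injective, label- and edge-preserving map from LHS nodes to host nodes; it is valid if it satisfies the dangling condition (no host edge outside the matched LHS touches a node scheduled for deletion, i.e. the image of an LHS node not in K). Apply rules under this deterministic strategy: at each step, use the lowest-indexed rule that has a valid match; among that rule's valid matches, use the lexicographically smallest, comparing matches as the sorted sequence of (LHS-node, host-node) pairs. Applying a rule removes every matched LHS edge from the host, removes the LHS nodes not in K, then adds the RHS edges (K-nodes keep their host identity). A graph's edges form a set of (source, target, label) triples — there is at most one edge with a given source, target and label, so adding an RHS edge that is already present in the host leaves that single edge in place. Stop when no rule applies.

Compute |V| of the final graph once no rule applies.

Answer: 4

Derivation:
[0] host  ⇒  7 nodes, 3 edges  {4-r->0 5-r->0 6-r->0}
[1] R0 @ {0↦1, 1↦4, 2↦0}  ⇒  6 nodes, 2 edges  {5-r->0 6-r->0}
[2] R0 @ {0↦1, 1↦5, 2↦0}  ⇒  5 nodes, 1 edges  {6-r->0}
[3] R0 @ {0↦1, 1↦6, 2↦0}  ⇒  4 nodes, 0 edges  {∅}
normal form: no rule applies after step 3
NF nodes: {0:C, 1:A, 2:B, 3:A}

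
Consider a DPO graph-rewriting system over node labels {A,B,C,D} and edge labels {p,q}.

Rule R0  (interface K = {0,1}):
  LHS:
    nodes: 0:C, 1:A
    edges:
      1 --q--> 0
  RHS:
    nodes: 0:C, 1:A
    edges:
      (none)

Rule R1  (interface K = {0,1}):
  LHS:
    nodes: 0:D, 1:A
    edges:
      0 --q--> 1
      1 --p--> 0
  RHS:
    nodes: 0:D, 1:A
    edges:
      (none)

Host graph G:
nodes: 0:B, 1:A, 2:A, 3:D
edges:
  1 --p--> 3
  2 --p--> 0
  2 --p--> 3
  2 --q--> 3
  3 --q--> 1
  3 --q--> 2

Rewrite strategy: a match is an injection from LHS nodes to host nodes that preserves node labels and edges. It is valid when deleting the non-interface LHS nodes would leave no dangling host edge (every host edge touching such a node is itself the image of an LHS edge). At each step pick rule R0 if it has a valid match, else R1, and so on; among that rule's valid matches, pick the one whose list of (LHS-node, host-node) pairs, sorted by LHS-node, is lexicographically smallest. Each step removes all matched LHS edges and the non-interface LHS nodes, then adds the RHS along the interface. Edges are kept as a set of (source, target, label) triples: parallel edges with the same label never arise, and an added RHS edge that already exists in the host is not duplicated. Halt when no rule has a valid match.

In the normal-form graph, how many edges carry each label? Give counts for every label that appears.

Answer: p:1 q:1

Derivation:
[0] host  ⇒  4 nodes, 6 edges  {1-p->3 2-p->0 2-p->3 2-q->3 3-q->1 3-q->2}
[1] R1 @ {0↦3, 1↦1}  ⇒  4 nodes, 4 edges  {2-p->0 2-p->3 2-q->3 3-q->2}
[2] R1 @ {0↦3, 1↦2}  ⇒  4 nodes, 2 edges  {2-p->0 2-q->3}
normal form: no rule applies after step 2
NF edges: [(2, 0, 'p'), (2, 3, 'q')]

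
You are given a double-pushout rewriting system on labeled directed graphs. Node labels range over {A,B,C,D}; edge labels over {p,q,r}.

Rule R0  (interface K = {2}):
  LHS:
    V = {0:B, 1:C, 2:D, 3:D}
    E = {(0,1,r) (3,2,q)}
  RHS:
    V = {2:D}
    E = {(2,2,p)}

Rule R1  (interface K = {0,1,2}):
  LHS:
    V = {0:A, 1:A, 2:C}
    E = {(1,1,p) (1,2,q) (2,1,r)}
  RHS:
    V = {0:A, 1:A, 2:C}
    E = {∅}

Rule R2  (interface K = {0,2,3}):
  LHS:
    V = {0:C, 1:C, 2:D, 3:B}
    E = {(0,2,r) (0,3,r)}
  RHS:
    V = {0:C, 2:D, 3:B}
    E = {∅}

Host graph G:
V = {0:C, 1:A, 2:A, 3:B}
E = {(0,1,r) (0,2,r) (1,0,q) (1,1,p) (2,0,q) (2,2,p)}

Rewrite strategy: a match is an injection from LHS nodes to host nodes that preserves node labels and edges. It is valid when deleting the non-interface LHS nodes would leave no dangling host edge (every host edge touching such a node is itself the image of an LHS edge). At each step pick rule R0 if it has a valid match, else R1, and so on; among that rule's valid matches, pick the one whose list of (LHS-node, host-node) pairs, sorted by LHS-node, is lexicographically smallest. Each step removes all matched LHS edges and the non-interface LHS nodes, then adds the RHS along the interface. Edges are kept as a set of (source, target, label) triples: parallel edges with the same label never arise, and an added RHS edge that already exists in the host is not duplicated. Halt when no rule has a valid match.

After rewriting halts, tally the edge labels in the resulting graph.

[0] host  ⇒  4 nodes, 6 edges  {0-r->1 0-r->2 1-q->0 1-p->1 2-q->0 2-p->2}
[1] R1 @ {0↦1, 1↦2, 2↦0}  ⇒  4 nodes, 3 edges  {0-r->1 1-q->0 1-p->1}
[2] R1 @ {0↦2, 1↦1, 2↦0}  ⇒  4 nodes, 0 edges  {∅}
normal form: no rule applies after step 2
NF edges: []

Answer: (no edges)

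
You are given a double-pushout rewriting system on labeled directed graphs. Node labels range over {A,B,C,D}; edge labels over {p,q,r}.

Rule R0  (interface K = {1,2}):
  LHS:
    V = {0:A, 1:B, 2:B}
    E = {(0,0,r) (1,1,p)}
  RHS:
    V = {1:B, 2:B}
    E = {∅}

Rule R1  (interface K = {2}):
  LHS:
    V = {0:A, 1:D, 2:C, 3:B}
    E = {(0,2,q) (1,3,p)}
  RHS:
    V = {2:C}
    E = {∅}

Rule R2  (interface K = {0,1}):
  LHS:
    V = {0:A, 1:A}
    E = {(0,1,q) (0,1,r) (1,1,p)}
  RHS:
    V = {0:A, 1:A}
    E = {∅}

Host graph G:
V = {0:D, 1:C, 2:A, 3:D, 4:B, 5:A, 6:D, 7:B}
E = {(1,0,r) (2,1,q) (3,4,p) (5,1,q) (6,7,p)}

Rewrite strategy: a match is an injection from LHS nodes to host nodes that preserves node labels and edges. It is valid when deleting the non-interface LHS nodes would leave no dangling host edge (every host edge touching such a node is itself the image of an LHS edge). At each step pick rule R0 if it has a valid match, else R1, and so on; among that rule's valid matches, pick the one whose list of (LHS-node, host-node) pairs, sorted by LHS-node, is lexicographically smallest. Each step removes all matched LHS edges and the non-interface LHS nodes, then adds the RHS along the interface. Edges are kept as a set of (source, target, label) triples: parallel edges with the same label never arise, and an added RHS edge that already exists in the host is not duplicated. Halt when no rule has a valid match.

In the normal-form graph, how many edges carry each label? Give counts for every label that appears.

Answer: r:1

Derivation:
initial: |V|=8 |E|=5  E = 1-r->0 2-q->1 3-p->4 5-q->1 6-p->7
step 1: apply R1 at {0↦2, 1↦3, 2↦1, 3↦4}  → |V|=5 |E|=3  E = 1-r->0 5-q->1 6-p->7
step 2: apply R1 at {0↦5, 1↦6, 2↦1, 3↦7}  → |V|=2 |E|=1  E = 1-r->0
normal form: no rule applies after step 2
NF edges: [(1, 0, 'r')]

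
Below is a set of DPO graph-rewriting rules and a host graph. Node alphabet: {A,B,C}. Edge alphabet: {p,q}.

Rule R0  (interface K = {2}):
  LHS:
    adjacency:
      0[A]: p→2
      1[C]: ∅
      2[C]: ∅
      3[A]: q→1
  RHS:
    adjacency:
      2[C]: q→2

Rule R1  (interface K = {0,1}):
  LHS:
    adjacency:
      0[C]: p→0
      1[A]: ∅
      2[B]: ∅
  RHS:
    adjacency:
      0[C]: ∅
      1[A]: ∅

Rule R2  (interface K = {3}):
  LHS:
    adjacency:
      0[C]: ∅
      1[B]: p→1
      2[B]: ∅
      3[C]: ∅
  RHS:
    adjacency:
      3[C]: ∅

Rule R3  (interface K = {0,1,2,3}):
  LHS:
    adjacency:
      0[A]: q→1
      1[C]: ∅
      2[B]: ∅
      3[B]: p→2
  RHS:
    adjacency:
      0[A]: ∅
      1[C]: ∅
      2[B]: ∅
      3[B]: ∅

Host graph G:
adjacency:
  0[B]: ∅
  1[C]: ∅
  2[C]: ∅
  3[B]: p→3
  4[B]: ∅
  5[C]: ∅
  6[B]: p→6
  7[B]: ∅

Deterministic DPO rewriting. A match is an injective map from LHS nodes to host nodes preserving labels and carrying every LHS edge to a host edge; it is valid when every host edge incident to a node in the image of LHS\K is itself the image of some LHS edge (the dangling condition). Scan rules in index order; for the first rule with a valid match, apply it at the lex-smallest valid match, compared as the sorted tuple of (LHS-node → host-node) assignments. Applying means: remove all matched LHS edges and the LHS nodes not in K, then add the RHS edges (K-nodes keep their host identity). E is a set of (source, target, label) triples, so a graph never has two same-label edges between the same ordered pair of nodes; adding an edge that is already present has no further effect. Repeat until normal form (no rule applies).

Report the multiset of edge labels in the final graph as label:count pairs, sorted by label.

Answer: (no edges)

Steps:
[0] host  ⇒  8 nodes, 2 edges  {3-p->3 6-p->6}
[1] R2 @ {0↦1, 1↦3, 2↦0, 3↦2}  ⇒  5 nodes, 1 edges  {6-p->6}
[2] R2 @ {0↦2, 1↦6, 2↦4, 3↦5}  ⇒  2 nodes, 0 edges  {∅}
normal form: no rule applies after step 2
NF edges: []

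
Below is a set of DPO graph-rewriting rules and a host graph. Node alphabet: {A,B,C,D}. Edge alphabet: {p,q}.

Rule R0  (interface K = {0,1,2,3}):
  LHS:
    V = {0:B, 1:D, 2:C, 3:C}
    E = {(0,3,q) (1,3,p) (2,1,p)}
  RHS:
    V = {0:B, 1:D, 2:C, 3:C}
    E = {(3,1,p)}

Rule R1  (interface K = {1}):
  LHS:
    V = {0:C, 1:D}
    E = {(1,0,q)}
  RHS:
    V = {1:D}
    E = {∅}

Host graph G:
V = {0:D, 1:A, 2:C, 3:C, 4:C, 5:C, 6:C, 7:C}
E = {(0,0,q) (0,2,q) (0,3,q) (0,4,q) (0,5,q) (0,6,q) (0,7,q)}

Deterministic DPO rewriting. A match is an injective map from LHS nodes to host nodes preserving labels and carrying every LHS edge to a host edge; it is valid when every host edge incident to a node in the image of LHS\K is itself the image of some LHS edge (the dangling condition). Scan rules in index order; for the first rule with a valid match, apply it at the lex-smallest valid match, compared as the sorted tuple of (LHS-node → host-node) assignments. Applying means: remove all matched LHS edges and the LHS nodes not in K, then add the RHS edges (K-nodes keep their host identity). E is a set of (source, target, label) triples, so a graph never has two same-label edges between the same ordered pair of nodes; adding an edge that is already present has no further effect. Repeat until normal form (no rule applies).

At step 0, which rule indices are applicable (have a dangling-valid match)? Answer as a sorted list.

Answer: [R1]

Steps:
R0: no valid match — LHS pattern not found
R1: 6 valid matches — {0↦2, 1↦0}, {0↦3, 1↦0}, {0↦4, 1↦0} (+3 more)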